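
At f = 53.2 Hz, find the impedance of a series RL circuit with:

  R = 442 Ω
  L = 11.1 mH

Step 1 — Angular frequency: ω = 2π·f = 2π·53.2 = 334.3 rad/s.
Step 2 — Component impedances:
  R: Z = R = 442 Ω
  L: Z = jωL = j·334.3·0.0111 = 0 + j3.71 Ω
Step 3 — Series combination: Z_total = R + L = 442 + j3.71 Ω = 442∠0.5° Ω.

Z = 442 + j3.71 Ω = 442∠0.5° Ω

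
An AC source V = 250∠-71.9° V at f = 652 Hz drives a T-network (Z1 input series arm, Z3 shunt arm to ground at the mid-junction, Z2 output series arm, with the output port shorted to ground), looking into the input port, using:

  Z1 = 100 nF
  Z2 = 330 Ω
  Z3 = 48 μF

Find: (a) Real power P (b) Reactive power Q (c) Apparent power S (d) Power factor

Step 1 — Angular frequency: ω = 2π·f = 2π·652 = 4097 rad/s.
Step 2 — Component impedances:
  Z1: Z = 1/(jωC) = -j/(ω·C) = 0 - j2441 Ω
  Z2: Z = R = 330 Ω
  Z3: Z = 1/(jωC) = -j/(ω·C) = 0 - j5.085 Ω
Step 3 — With the output port shorted to ground, the output series arm Z2 runs from the junction to ground; the shunt arm Z3 also runs from the junction to ground. They appear in parallel: Z3 || Z2 = 0.07835 - j5.084 Ω.
Step 4 — Series with input arm Z1: Z_in = Z1 + (Z3 || Z2) = 0.07835 - j2446 Ω = 2446∠-90.0° Ω.
Step 5 — Source phasor: V = 250∠-71.9° V = 77.67 - j237.6 V.
Step 6 — Current: I = V / Z = 0.09715 + j0.03175 A = 0.1022∠18.1° A.
Step 7 — Complex power: S = V·I* = 0.0008184 - j25.55 VA.
Step 8 — Real power: P = Re(S) = 0.0008184 W.
Step 9 — Reactive power: Q = Im(S) = -25.55 VAR.
Step 10 — Apparent power: |S| = 25.55 VA.
Step 11 — Power factor: PF = P/|S| = 3.203e-05 (leading).

(a) P = 0.0008184 W  (b) Q = -25.55 VAR  (c) S = 25.55 VA  (d) PF = 3.203e-05 (leading)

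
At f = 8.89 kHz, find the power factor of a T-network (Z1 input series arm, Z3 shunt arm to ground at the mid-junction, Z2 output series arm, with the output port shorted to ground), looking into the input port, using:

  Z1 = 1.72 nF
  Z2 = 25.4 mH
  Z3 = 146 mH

Step 1 — Angular frequency: ω = 2π·f = 2π·8890 = 5.586e+04 rad/s.
Step 2 — Component impedances:
  Z1: Z = 1/(jωC) = -j/(ω·C) = 0 - j1.041e+04 Ω
  Z2: Z = jωL = j·5.586e+04·0.0254 = 0 + j1419 Ω
  Z3: Z = jωL = j·5.586e+04·0.146 = 0 + j8155 Ω
Step 3 — With the output port shorted to ground, the output series arm Z2 runs from the junction to ground; the shunt arm Z3 also runs from the junction to ground. They appear in parallel: Z3 || Z2 = 0 + j1209 Ω.
Step 4 — Series with input arm Z1: Z_in = Z1 + (Z3 || Z2) = 0 - j9200 Ω = 9200∠-90.0° Ω.
Step 5 — Power factor: PF = cos(φ) = Re(Z)/|Z| = 0/9200 = 0.
Step 6 — Type: Im(Z) = -9200 ⇒ leading (phase φ = -90.0°).

PF = 0 (leading, φ = -90.0°)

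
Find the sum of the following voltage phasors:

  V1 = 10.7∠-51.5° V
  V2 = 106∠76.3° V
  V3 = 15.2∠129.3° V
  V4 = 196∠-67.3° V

Step 1 — Convert each phasor to rectangular form:
  V1 = 10.7·(cos(-51.5°) + j·sin(-51.5°)) = 6.661 - j8.374 V
  V2 = 106·(cos(76.3°) + j·sin(76.3°)) = 25.1 + j103 V
  V3 = 15.2·(cos(129.3°) + j·sin(129.3°)) = -9.627 + j11.76 V
  V4 = 196·(cos(-67.3°) + j·sin(-67.3°)) = 75.64 - j180.8 V
Step 2 — Sum components: V_total = 97.78 - j74.44 V.
Step 3 — Convert to polar: |V_total| = 122.9 V, ∠V_total = -37.3°.

V_total = 122.9∠-37.3° V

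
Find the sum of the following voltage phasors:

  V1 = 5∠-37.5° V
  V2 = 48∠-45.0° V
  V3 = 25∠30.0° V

Step 1 — Convert each phasor to rectangular form:
  V1 = 5·(cos(-37.5°) + j·sin(-37.5°)) = 3.967 - j3.044 V
  V2 = 48·(cos(-45.0°) + j·sin(-45.0°)) = 33.94 - j33.94 V
  V3 = 25·(cos(30.0°) + j·sin(30.0°)) = 21.65 + j12.5 V
Step 2 — Sum components: V_total = 59.56 - j24.48 V.
Step 3 — Convert to polar: |V_total| = 64.4 V, ∠V_total = -22.3°.

V_total = 64.4∠-22.3° V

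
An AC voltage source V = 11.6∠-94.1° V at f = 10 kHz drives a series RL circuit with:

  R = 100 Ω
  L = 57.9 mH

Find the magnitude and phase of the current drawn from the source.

Step 1 — Angular frequency: ω = 2π·f = 2π·1e+04 = 6.283e+04 rad/s.
Step 2 — Component impedances:
  R: Z = R = 100 Ω
  L: Z = jωL = j·6.283e+04·0.0579 = 0 + j3638 Ω
Step 3 — Series combination: Z_total = R + L = 100 + j3638 Ω = 3639∠88.4° Ω.
Step 4 — Source phasor: V = 11.6∠-94.1° V = -0.8294 - j11.57 V.
Step 5 — Ohm's law: I = V / Z_total = (-0.8294 - j11.57) / (100 + j3638) = -0.003184 + j0.0001404 A.
Step 6 — Convert to polar: |I| = 0.003187 A, ∠I = 177.5°.

I = 0.003187∠177.5° A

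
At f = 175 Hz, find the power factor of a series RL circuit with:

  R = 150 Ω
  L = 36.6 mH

Step 1 — Angular frequency: ω = 2π·f = 2π·175 = 1100 rad/s.
Step 2 — Component impedances:
  R: Z = R = 150 Ω
  L: Z = jωL = j·1100·0.0366 = 0 + j40.24 Ω
Step 3 — Series combination: Z_total = R + L = 150 + j40.24 Ω = 155.3∠15.0° Ω.
Step 4 — Power factor: PF = cos(φ) = Re(Z)/|Z| = 150/155.305 = 0.9658.
Step 5 — Type: Im(Z) = 40.24 ⇒ lagging (phase φ = 15.0°).

PF = 0.9658 (lagging, φ = 15.0°)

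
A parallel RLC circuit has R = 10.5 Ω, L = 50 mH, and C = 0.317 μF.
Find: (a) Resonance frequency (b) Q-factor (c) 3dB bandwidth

Step 1 — Resonance: ω₀ = 1/√(LC) = 1/√(0.05·3.17e-07) = 7943 rad/s.
Step 2 — f₀ = ω₀/(2π) = 1264 Hz.
Step 3 — Parallel Q: Q = R/(ω₀L) = 10.5/(7943·0.05) = 0.02644.
Step 4 — Bandwidth: Δω = ω₀/Q = 3.004e+05 rad/s; BW = Δω/(2π) = 4.782e+04 Hz.

(a) f₀ = 1264 Hz  (b) Q = 0.02644  (c) BW = 4.782e+04 Hz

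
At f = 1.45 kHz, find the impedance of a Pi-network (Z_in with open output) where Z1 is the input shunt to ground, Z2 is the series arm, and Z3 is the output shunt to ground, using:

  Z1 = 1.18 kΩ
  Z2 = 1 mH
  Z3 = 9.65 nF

Step 1 — Angular frequency: ω = 2π·f = 2π·1450 = 9111 rad/s.
Step 2 — Component impedances:
  Z1: Z = R = 1180 Ω
  Z2: Z = jωL = j·9111·0.001 = 0 + j9.111 Ω
  Z3: Z = 1/(jωC) = -j/(ω·C) = 0 - j1.137e+04 Ω
Step 3 — With open output, the series arm Z2 and the output shunt Z3 appear in series to ground: Z2 + Z3 = 0 - j1.137e+04 Ω.
Step 4 — Parallel with input shunt Z1: Z_in = Z1 || (Z2 + Z3) = 1167 - j121.2 Ω = 1174∠-5.9° Ω.

Z = 1167 - j121.2 Ω = 1174∠-5.9° Ω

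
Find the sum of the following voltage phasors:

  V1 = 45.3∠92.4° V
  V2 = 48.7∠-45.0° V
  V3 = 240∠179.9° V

Step 1 — Convert each phasor to rectangular form:
  V1 = 45.3·(cos(92.4°) + j·sin(92.4°)) = -1.897 + j45.26 V
  V2 = 48.7·(cos(-45.0°) + j·sin(-45.0°)) = 34.44 - j34.44 V
  V3 = 240·(cos(179.9°) + j·sin(179.9°)) = -240 + j0.4189 V
Step 2 — Sum components: V_total = -207.5 + j11.24 V.
Step 3 — Convert to polar: |V_total| = 207.8 V, ∠V_total = 176.9°.

V_total = 207.8∠176.9° V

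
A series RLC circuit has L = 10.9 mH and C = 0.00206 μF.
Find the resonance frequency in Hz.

Step 1 — Resonance condition Im(Z)=0 gives ω₀ = 1/√(LC).
Step 2 — ω₀ = 1/√(0.0109·2.06e-09) = 2.11e+05 rad/s.
Step 3 — f₀ = ω₀/(2π) = 3.359e+04 Hz.

f₀ = 3.359e+04 Hz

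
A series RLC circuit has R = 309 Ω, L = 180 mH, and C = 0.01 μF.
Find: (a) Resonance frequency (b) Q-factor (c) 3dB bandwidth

Step 1 — Resonance: ω₀ = 1/√(LC) = 1/√(0.18·1e-08) = 2.357e+04 rad/s.
Step 2 — f₀ = ω₀/(2π) = 3751 Hz.
Step 3 — Series Q: Q = ω₀L/R = 2.357e+04·0.18/309 = 13.73.
Step 4 — Bandwidth: Δω = ω₀/Q = 1717 rad/s; BW = Δω/(2π) = 273.2 Hz.

(a) f₀ = 3751 Hz  (b) Q = 13.73  (c) BW = 273.2 Hz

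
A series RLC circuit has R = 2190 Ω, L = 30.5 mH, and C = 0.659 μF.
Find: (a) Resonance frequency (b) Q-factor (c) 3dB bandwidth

Step 1 — Resonance condition Im(Z)=0 gives ω₀ = 1/√(LC).
Step 2 — ω₀ = 1/√(0.0305·6.59e-07) = 7054 rad/s.
Step 3 — f₀ = ω₀/(2π) = 1123 Hz.
Step 4 — Series Q: Q = ω₀L/R = 7054·0.0305/2190 = 0.09823.
Step 5 — 3dB bandwidth: Δω = ω₀/Q = 7.18e+04 rad/s; BW = Δω/(2π) = 1.143e+04 Hz.

(a) f₀ = 1123 Hz  (b) Q = 0.09823  (c) BW = 1.143e+04 Hz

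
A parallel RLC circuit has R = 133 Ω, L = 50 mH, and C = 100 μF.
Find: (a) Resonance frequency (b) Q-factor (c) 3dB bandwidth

Step 1 — Resonance: ω₀ = 1/√(LC) = 1/√(0.05·0.0001) = 447.2 rad/s.
Step 2 — f₀ = ω₀/(2π) = 71.18 Hz.
Step 3 — Parallel Q: Q = R/(ω₀L) = 133/(447.2·0.05) = 5.948.
Step 4 — Bandwidth: Δω = ω₀/Q = 75.19 rad/s; BW = Δω/(2π) = 11.97 Hz.

(a) f₀ = 71.18 Hz  (b) Q = 5.948  (c) BW = 11.97 Hz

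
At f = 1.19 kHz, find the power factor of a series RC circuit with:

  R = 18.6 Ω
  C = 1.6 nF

Step 1 — Angular frequency: ω = 2π·f = 2π·1190 = 7477 rad/s.
Step 2 — Component impedances:
  R: Z = R = 18.6 Ω
  C: Z = 1/(jωC) = -j/(ω·C) = 0 - j8.359e+04 Ω
Step 3 — Series combination: Z_total = R + C = 18.6 - j8.359e+04 Ω = 8.359e+04∠-90.0° Ω.
Step 4 — Power factor: PF = cos(φ) = Re(Z)/|Z| = 18.6/8.359e+04 = 0.0002225.
Step 5 — Type: Im(Z) = -8.359e+04 ⇒ leading (phase φ = -90.0°).

PF = 0.0002225 (leading, φ = -90.0°)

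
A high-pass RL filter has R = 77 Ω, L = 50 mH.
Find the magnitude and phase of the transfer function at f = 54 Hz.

Step 1 — Angular frequency: ω = 2π·54 = 339.3 rad/s.
Step 2 — Transfer function: H(jω) = jωL/(R + jωL).
Step 3 — Numerator jωL = j·16.96; denominator R + jωL = 77 + j16.96.
Step 4 — H = 0.04629 + j0.2101.
Step 5 — Magnitude: |H| = 0.2152 (-13.3 dB); phase: φ = 77.6°.

|H| = 0.2152 (-13.3 dB), φ = 77.6°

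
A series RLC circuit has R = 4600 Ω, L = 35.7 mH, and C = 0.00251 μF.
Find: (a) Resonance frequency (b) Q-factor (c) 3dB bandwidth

Step 1 — Resonance condition Im(Z)=0 gives ω₀ = 1/√(LC).
Step 2 — ω₀ = 1/√(0.0357·2.51e-09) = 1.056e+05 rad/s.
Step 3 — f₀ = ω₀/(2π) = 1.681e+04 Hz.
Step 4 — Series Q: Q = ω₀L/R = 1.056e+05·0.0357/4600 = 0.8199.
Step 5 — 3dB bandwidth: Δω = ω₀/Q = 1.289e+05 rad/s; BW = Δω/(2π) = 2.051e+04 Hz.

(a) f₀ = 1.681e+04 Hz  (b) Q = 0.8199  (c) BW = 2.051e+04 Hz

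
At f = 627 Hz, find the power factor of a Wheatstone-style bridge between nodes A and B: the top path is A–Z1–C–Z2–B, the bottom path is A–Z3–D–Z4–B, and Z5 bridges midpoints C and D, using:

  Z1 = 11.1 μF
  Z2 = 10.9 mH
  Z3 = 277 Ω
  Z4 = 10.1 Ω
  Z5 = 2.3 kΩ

Step 1 — Angular frequency: ω = 2π·f = 2π·627 = 3940 rad/s.
Step 2 — Component impedances:
  Z1: Z = 1/(jωC) = -j/(ω·C) = 0 - j22.87 Ω
  Z2: Z = jωL = j·3940·0.0109 = 0 + j42.94 Ω
  Z3: Z = R = 277 Ω
  Z4: Z = R = 10.1 Ω
  Z5: Z = R = 2300 Ω
Step 3 — Bridge requires nodal analysis (the Z5 bridge couples midpoints C and D, so the two paths cannot be reduced to a simple series/parallel combination). Setting node B to ground and injecting 1 A at node A, the 3-node admittance system at A, C, D solves to V_A = Z_AB = 2.154 + j19.86 Ω = 19.97∠83.8° Ω.
Step 4 — Power factor: PF = cos(φ) = Re(Z)/|Z| = 2.1536/19.972 = 0.1078.
Step 5 — Type: Im(Z) = 19.86 ⇒ lagging (phase φ = 83.8°).

PF = 0.1078 (lagging, φ = 83.8°)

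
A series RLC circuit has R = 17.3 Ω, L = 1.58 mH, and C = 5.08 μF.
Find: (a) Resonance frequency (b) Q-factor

Step 1 — Resonance condition Im(Z)=0 gives ω₀ = 1/√(LC).
Step 2 — ω₀ = 1/√(0.00158·5.08e-06) = 1.116e+04 rad/s.
Step 3 — f₀ = ω₀/(2π) = 1776 Hz.
Step 4 — Series Q: Q = ω₀L/R = 1.116e+04·0.00158/17.3 = 1.019.

(a) f₀ = 1776 Hz  (b) Q = 1.019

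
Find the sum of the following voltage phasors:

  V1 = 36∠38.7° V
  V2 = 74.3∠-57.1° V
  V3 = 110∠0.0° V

Step 1 — Convert each phasor to rectangular form:
  V1 = 36·(cos(38.7°) + j·sin(38.7°)) = 28.1 + j22.51 V
  V2 = 74.3·(cos(-57.1°) + j·sin(-57.1°)) = 40.36 - j62.38 V
  V3 = 110·(cos(0.0°) + j·sin(0.0°)) = 110 V
Step 2 — Sum components: V_total = 178.5 - j39.88 V.
Step 3 — Convert to polar: |V_total| = 182.9 V, ∠V_total = -12.6°.

V_total = 182.9∠-12.6° V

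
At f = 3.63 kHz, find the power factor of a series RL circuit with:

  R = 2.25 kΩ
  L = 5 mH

Step 1 — Angular frequency: ω = 2π·f = 2π·3630 = 2.281e+04 rad/s.
Step 2 — Component impedances:
  R: Z = R = 2250 Ω
  L: Z = jωL = j·2.281e+04·0.005 = 0 + j114 Ω
Step 3 — Series combination: Z_total = R + L = 2250 + j114 Ω = 2253∠2.9° Ω.
Step 4 — Power factor: PF = cos(φ) = Re(Z)/|Z| = 2250/2253 = 0.9987.
Step 5 — Type: Im(Z) = 114 ⇒ lagging (phase φ = 2.9°).

PF = 0.9987 (lagging, φ = 2.9°)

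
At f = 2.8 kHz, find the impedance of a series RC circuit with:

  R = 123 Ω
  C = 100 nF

Step 1 — Angular frequency: ω = 2π·f = 2π·2800 = 1.759e+04 rad/s.
Step 2 — Component impedances:
  R: Z = R = 123 Ω
  C: Z = 1/(jωC) = -j/(ω·C) = 0 - j568.4 Ω
Step 3 — Series combination: Z_total = R + C = 123 - j568.4 Ω = 581.6∠-77.8° Ω.

Z = 123 - j568.4 Ω = 581.6∠-77.8° Ω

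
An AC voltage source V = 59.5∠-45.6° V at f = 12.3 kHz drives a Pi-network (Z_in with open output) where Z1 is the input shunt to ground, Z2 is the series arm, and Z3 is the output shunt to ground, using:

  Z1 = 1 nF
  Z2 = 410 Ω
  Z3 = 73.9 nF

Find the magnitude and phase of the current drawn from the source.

Step 1 — Angular frequency: ω = 2π·f = 2π·1.23e+04 = 7.728e+04 rad/s.
Step 2 — Component impedances:
  Z1: Z = 1/(jωC) = -j/(ω·C) = 0 - j1.294e+04 Ω
  Z2: Z = R = 410 Ω
  Z3: Z = 1/(jωC) = -j/(ω·C) = 0 - j175.1 Ω
Step 3 — With open output, the series arm Z2 and the output shunt Z3 appear in series to ground: Z2 + Z3 = 410 - j175.1 Ω.
Step 4 — Parallel with input shunt Z1: Z_in = Z1 || (Z2 + Z3) = 398.7 - j185.2 Ω = 439.7∠-24.9° Ω.
Step 5 — Source phasor: V = 59.5∠-45.6° V = 41.63 - j42.51 V.
Step 6 — Ohm's law: I = V / Z_total = (41.63 - j42.51) / (398.7 - j185.2) = 0.1266 - j0.0478 A.
Step 7 — Convert to polar: |I| = 0.1353 A, ∠I = -20.7°.

I = 0.1353∠-20.7° A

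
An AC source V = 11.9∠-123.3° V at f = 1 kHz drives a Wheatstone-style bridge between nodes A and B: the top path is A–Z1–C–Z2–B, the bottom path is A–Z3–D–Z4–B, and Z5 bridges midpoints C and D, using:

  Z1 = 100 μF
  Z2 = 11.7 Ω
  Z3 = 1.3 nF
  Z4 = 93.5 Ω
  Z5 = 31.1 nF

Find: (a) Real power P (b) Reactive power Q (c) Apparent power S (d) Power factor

Step 1 — Angular frequency: ω = 2π·f = 2π·1000 = 6283 rad/s.
Step 2 — Component impedances:
  Z1: Z = 1/(jωC) = -j/(ω·C) = 0 - j1.592 Ω
  Z2: Z = R = 11.7 Ω
  Z3: Z = 1/(jωC) = -j/(ω·C) = 0 - j1.224e+05 Ω
  Z4: Z = R = 93.5 Ω
  Z5: Z = 1/(jωC) = -j/(ω·C) = 0 - j5118 Ω
Step 3 — Bridge requires nodal analysis (the Z5 bridge couples midpoints C and D, so the two paths cannot be reduced to a simple series/parallel combination). Setting node B to ground and injecting 1 A at node A, the 3-node admittance system at A, C, D solves to V_A = Z_AB = 11.7 - j1.619 Ω = 11.81∠-7.9° Ω.
Step 4 — Source phasor: V = 11.9∠-123.3° V = -6.533 - j9.946 V.
Step 5 — Current: I = V / Z = -0.4325 - j0.91 A = 1.008∠-115.4° A.
Step 6 — Complex power: S = V·I* = 11.88 - j1.644 VA.
Step 7 — Real power: P = Re(S) = 11.88 W.
Step 8 — Reactive power: Q = Im(S) = -1.644 VAR.
Step 9 — Apparent power: |S| = 11.99 VA.
Step 10 — Power factor: PF = P/|S| = 0.9906 (leading).

(a) P = 11.88 W  (b) Q = -1.644 VAR  (c) S = 11.99 VA  (d) PF = 0.9906 (leading)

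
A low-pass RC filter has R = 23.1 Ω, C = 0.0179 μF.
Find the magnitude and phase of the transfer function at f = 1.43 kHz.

Step 1 — Angular frequency: ω = 2π·1430 = 8985 rad/s.
Step 2 — Transfer function: H(jω) = 1/(1 + jωRC).
Step 3 — Denominator: 1 + jωRC = 1 + j·8985·23.1·1.79e-08 = 1 + j0.003715.
Step 4 — H = 1 - j0.003715.
Step 5 — Magnitude: |H| = 1 (-0.0 dB); phase: φ = -0.2°.

|H| = 1 (-0.0 dB), φ = -0.2°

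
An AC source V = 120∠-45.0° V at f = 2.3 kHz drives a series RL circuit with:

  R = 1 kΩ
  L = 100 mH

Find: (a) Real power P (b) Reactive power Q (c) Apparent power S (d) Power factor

Step 1 — Angular frequency: ω = 2π·f = 2π·2300 = 1.445e+04 rad/s.
Step 2 — Component impedances:
  R: Z = R = 1000 Ω
  L: Z = jωL = j·1.445e+04·0.1 = 0 + j1445 Ω
Step 3 — Series combination: Z_total = R + L = 1000 + j1445 Ω = 1757∠55.3° Ω.
Step 4 — Source phasor: V = 120∠-45.0° V = 84.85 - j84.85 V.
Step 5 — Current: I = V / Z = -0.01223 - j0.06718 A = 0.06828∠-100.3° A.
Step 6 — Complex power: S = V·I* = 4.663 + j6.738 VA.
Step 7 — Real power: P = Re(S) = 4.663 W.
Step 8 — Reactive power: Q = Im(S) = 6.738 VAR.
Step 9 — Apparent power: |S| = 8.194 VA.
Step 10 — Power factor: PF = P/|S| = 0.569 (lagging).

(a) P = 4.663 W  (b) Q = 6.738 VAR  (c) S = 8.194 VA  (d) PF = 0.569 (lagging)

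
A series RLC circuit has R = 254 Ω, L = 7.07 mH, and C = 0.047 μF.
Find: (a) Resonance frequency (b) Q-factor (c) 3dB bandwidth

Step 1 — Resonance: ω₀ = 1/√(LC) = 1/√(0.00707·4.7e-08) = 5.486e+04 rad/s.
Step 2 — f₀ = ω₀/(2π) = 8731 Hz.
Step 3 — Series Q: Q = ω₀L/R = 5.486e+04·0.00707/254 = 1.527.
Step 4 — Bandwidth: Δω = ω₀/Q = 3.593e+04 rad/s; BW = Δω/(2π) = 5718 Hz.

(a) f₀ = 8731 Hz  (b) Q = 1.527  (c) BW = 5718 Hz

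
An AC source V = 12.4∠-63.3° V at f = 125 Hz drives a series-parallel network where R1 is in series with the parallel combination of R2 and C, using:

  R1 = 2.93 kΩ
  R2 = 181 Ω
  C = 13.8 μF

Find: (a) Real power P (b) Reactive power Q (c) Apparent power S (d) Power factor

Step 1 — Angular frequency: ω = 2π·f = 2π·125 = 785.4 rad/s.
Step 2 — Component impedances:
  R1: Z = R = 2930 Ω
  R2: Z = R = 181 Ω
  C: Z = 1/(jωC) = -j/(ω·C) = 0 - j92.26 Ω
Step 3 — Parallel branch: R2 || C = 1/(1/R2 + 1/C) = 37.33 - j73.23 Ω.
Step 4 — Series with R1: Z_total = R1 + (R2 || C) = 2967 - j73.23 Ω = 2968∠-1.4° Ω.
Step 5 — Source phasor: V = 12.4∠-63.3° V = 5.572 - j11.08 V.
Step 6 — Current: I = V / Z = 0.001969 - j0.003685 A = 0.004178∠-61.9° A.
Step 7 — Complex power: S = V·I* = 0.05179 - j0.001278 VA.
Step 8 — Real power: P = Re(S) = 0.05179 W.
Step 9 — Reactive power: Q = Im(S) = -0.001278 VAR.
Step 10 — Apparent power: |S| = 0.0518 VA.
Step 11 — Power factor: PF = P/|S| = 0.9997 (leading).

(a) P = 0.05179 W  (b) Q = -0.001278 VAR  (c) S = 0.0518 VA  (d) PF = 0.9997 (leading)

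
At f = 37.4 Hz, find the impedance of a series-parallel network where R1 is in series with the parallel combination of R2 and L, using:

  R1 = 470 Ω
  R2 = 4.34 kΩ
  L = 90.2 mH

Step 1 — Angular frequency: ω = 2π·f = 2π·37.4 = 235 rad/s.
Step 2 — Component impedances:
  R1: Z = R = 470 Ω
  R2: Z = R = 4340 Ω
  L: Z = jωL = j·235·0.0902 = 0 + j21.2 Ω
Step 3 — Parallel branch: R2 || L = 1/(1/R2 + 1/L) = 0.1035 + j21.2 Ω.
Step 4 — Series with R1: Z_total = R1 + (R2 || L) = 470.1 + j21.2 Ω = 470.6∠2.6° Ω.

Z = 470.1 + j21.2 Ω = 470.6∠2.6° Ω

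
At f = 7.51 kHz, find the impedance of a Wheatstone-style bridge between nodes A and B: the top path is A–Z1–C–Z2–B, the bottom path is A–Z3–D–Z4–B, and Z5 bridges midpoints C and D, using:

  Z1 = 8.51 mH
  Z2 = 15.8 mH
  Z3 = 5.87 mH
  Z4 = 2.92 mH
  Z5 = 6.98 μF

Step 1 — Angular frequency: ω = 2π·f = 2π·7510 = 4.719e+04 rad/s.
Step 2 — Component impedances:
  Z1: Z = jωL = j·4.719e+04·0.00851 = 0 + j401.6 Ω
  Z2: Z = jωL = j·4.719e+04·0.0158 = 0 + j745.6 Ω
  Z3: Z = jωL = j·4.719e+04·0.00587 = 0 + j277 Ω
  Z4: Z = jωL = j·4.719e+04·0.00292 = 0 + j137.8 Ω
  Z5: Z = 1/(jωC) = -j/(ω·C) = 0 - j3.036 Ω
Step 3 — Bridge requires nodal analysis (the Z5 bridge couples midpoints C and D, so the two paths cannot be reduced to a simple series/parallel combination). Setting node B to ground and injecting 1 A at node A, the 3-node admittance system at A, C, D solves to V_A = Z_AB = 0 + j280 Ω = 280∠90.0° Ω.

Z = 0 + j280 Ω = 280∠90.0° Ω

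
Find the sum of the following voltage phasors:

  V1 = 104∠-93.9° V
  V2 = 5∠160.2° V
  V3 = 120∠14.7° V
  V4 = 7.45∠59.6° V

Step 1 — Convert each phasor to rectangular form:
  V1 = 104·(cos(-93.9°) + j·sin(-93.9°)) = -7.074 - j103.8 V
  V2 = 5·(cos(160.2°) + j·sin(160.2°)) = -4.704 + j1.694 V
  V3 = 120·(cos(14.7°) + j·sin(14.7°)) = 116.1 + j30.45 V
  V4 = 7.45·(cos(59.6°) + j·sin(59.6°)) = 3.77 + j6.426 V
Step 2 — Sum components: V_total = 108.1 - j65.19 V.
Step 3 — Convert to polar: |V_total| = 126.2 V, ∠V_total = -31.1°.

V_total = 126.2∠-31.1° V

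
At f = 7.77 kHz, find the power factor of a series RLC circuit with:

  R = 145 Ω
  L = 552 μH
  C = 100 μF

Step 1 — Angular frequency: ω = 2π·f = 2π·7770 = 4.882e+04 rad/s.
Step 2 — Component impedances:
  R: Z = R = 145 Ω
  L: Z = jωL = j·4.882e+04·0.000552 = 0 + j26.95 Ω
  C: Z = 1/(jωC) = -j/(ω·C) = 0 - j0.2048 Ω
Step 3 — Series combination: Z_total = R + L + C = 145 + j26.74 Ω = 147.4∠10.5° Ω.
Step 4 — Power factor: PF = cos(φ) = Re(Z)/|Z| = 145/147.45 = 0.9834.
Step 5 — Type: Im(Z) = 26.74 ⇒ lagging (phase φ = 10.5°).

PF = 0.9834 (lagging, φ = 10.5°)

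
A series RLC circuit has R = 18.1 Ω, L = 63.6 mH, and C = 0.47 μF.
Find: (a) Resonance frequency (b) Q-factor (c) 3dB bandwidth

Step 1 — Resonance condition Im(Z)=0 gives ω₀ = 1/√(LC).
Step 2 — ω₀ = 1/√(0.0636·4.7e-07) = 5784 rad/s.
Step 3 — f₀ = ω₀/(2π) = 920.5 Hz.
Step 4 — Series Q: Q = ω₀L/R = 5784·0.0636/18.1 = 20.32.
Step 5 — 3dB bandwidth: Δω = ω₀/Q = 284.6 rad/s; BW = Δω/(2π) = 45.29 Hz.

(a) f₀ = 920.5 Hz  (b) Q = 20.32  (c) BW = 45.29 Hz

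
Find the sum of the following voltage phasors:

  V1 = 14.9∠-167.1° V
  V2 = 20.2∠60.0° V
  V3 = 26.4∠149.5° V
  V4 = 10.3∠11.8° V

Step 1 — Convert each phasor to rectangular form:
  V1 = 14.9·(cos(-167.1°) + j·sin(-167.1°)) = -14.52 - j3.326 V
  V2 = 20.2·(cos(60.0°) + j·sin(60.0°)) = 10.1 + j17.49 V
  V3 = 26.4·(cos(149.5°) + j·sin(149.5°)) = -22.75 + j13.4 V
  V4 = 10.3·(cos(11.8°) + j·sin(11.8°)) = 10.08 + j2.106 V
Step 2 — Sum components: V_total = -17.09 + j29.67 V.
Step 3 — Convert to polar: |V_total| = 34.24 V, ∠V_total = 119.9°.

V_total = 34.24∠119.9° V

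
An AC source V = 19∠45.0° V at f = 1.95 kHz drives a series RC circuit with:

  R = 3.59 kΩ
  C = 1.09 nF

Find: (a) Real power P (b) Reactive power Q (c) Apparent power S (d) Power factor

Step 1 — Angular frequency: ω = 2π·f = 2π·1950 = 1.225e+04 rad/s.
Step 2 — Component impedances:
  R: Z = R = 3590 Ω
  C: Z = 1/(jωC) = -j/(ω·C) = 0 - j7.488e+04 Ω
Step 3 — Series combination: Z_total = R + C = 3590 - j7.488e+04 Ω = 7.496e+04∠-87.3° Ω.
Step 4 — Source phasor: V = 19∠45.0° V = 13.44 + j13.44 V.
Step 5 — Current: I = V / Z = -0.0001704 + j0.0001876 A = 0.0002535∠132.3° A.
Step 6 — Complex power: S = V·I* = 0.0002306 - j0.00481 VA.
Step 7 — Real power: P = Re(S) = 0.0002306 W.
Step 8 — Reactive power: Q = Im(S) = -0.00481 VAR.
Step 9 — Apparent power: |S| = 0.004816 VA.
Step 10 — Power factor: PF = P/|S| = 0.04789 (leading).

(a) P = 0.0002306 W  (b) Q = -0.00481 VAR  (c) S = 0.004816 VA  (d) PF = 0.04789 (leading)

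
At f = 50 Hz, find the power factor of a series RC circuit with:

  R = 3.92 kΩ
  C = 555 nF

Step 1 — Angular frequency: ω = 2π·f = 2π·50 = 314.2 rad/s.
Step 2 — Component impedances:
  R: Z = R = 3920 Ω
  C: Z = 1/(jωC) = -j/(ω·C) = 0 - j5735 Ω
Step 3 — Series combination: Z_total = R + C = 3920 - j5735 Ω = 6947∠-55.6° Ω.
Step 4 — Power factor: PF = cos(φ) = Re(Z)/|Z| = 3920/6947 = 0.5643.
Step 5 — Type: Im(Z) = -5735 ⇒ leading (phase φ = -55.6°).

PF = 0.5643 (leading, φ = -55.6°)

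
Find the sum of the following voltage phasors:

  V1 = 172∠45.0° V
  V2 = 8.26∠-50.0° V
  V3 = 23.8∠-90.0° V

Step 1 — Convert each phasor to rectangular form:
  V1 = 172·(cos(45.0°) + j·sin(45.0°)) = 121.6 + j121.6 V
  V2 = 8.26·(cos(-50.0°) + j·sin(-50.0°)) = 5.309 - j6.328 V
  V3 = 23.8·(cos(-90.0°) + j·sin(-90.0°)) = 0 - j23.8 V
Step 2 — Sum components: V_total = 126.9 + j91.49 V.
Step 3 — Convert to polar: |V_total| = 156.5 V, ∠V_total = 35.8°.

V_total = 156.5∠35.8° V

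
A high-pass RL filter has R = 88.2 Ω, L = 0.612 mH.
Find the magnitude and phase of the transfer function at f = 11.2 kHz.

Step 1 — Angular frequency: ω = 2π·1.12e+04 = 7.037e+04 rad/s.
Step 2 — Transfer function: H(jω) = jωL/(R + jωL).
Step 3 — Numerator jωL = j·43.07; denominator R + jωL = 88.2 + j43.07.
Step 4 — H = 0.1925 + j0.3943.
Step 5 — Magnitude: |H| = 0.4388 (-7.2 dB); phase: φ = 64.0°.

|H| = 0.4388 (-7.2 dB), φ = 64.0°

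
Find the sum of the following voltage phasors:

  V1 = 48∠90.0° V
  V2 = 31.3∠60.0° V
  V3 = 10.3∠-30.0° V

Step 1 — Convert each phasor to rectangular form:
  V1 = 48·(cos(90.0°) + j·sin(90.0°)) = 0 + j48 V
  V2 = 31.3·(cos(60.0°) + j·sin(60.0°)) = 15.65 + j27.11 V
  V3 = 10.3·(cos(-30.0°) + j·sin(-30.0°)) = 8.92 - j5.15 V
Step 2 — Sum components: V_total = 24.57 + j69.96 V.
Step 3 — Convert to polar: |V_total| = 74.15 V, ∠V_total = 70.6°.

V_total = 74.15∠70.6° V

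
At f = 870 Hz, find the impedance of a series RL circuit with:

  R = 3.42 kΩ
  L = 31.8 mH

Step 1 — Angular frequency: ω = 2π·f = 2π·870 = 5466 rad/s.
Step 2 — Component impedances:
  R: Z = R = 3420 Ω
  L: Z = jωL = j·5466·0.0318 = 0 + j173.8 Ω
Step 3 — Series combination: Z_total = R + L = 3420 + j173.8 Ω = 3424∠2.9° Ω.

Z = 3420 + j173.8 Ω = 3424∠2.9° Ω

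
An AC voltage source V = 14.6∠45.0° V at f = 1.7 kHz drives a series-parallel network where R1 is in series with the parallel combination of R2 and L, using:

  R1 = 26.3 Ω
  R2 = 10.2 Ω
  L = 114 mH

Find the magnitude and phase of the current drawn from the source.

Step 1 — Angular frequency: ω = 2π·f = 2π·1700 = 1.068e+04 rad/s.
Step 2 — Component impedances:
  R1: Z = R = 26.3 Ω
  R2: Z = R = 10.2 Ω
  L: Z = jωL = j·1.068e+04·0.114 = 0 + j1218 Ω
Step 3 — Parallel branch: R2 || L = 1/(1/R2 + 1/L) = 10.2 + j0.08544 Ω.
Step 4 — Series with R1: Z_total = R1 + (R2 || L) = 36.5 + j0.08544 Ω = 36.5∠0.1° Ω.
Step 5 — Source phasor: V = 14.6∠45.0° V = 10.32 + j10.32 V.
Step 6 — Ohm's law: I = V / Z_total = (10.32 + j10.32) / (36.5 + j0.08544) = 0.2835 + j0.2822 A.
Step 7 — Convert to polar: |I| = 0.4 A, ∠I = 44.9°.

I = 0.4∠44.9° A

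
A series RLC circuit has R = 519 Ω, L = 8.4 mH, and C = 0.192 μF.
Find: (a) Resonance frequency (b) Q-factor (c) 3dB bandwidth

Step 1 — Resonance condition Im(Z)=0 gives ω₀ = 1/√(LC).
Step 2 — ω₀ = 1/√(0.0084·1.92e-07) = 2.49e+04 rad/s.
Step 3 — f₀ = ω₀/(2π) = 3963 Hz.
Step 4 — Series Q: Q = ω₀L/R = 2.49e+04·0.0084/519 = 0.403.
Step 5 — 3dB bandwidth: Δω = ω₀/Q = 6.179e+04 rad/s; BW = Δω/(2π) = 9834 Hz.

(a) f₀ = 3963 Hz  (b) Q = 0.403  (c) BW = 9834 Hz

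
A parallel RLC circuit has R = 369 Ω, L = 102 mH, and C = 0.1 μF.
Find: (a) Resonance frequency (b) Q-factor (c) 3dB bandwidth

Step 1 — Resonance: ω₀ = 1/√(LC) = 1/√(0.102·1e-07) = 9901 rad/s.
Step 2 — f₀ = ω₀/(2π) = 1576 Hz.
Step 3 — Parallel Q: Q = R/(ω₀L) = 369/(9901·0.102) = 0.3654.
Step 4 — Bandwidth: Δω = ω₀/Q = 2.71e+04 rad/s; BW = Δω/(2π) = 4313 Hz.

(a) f₀ = 1576 Hz  (b) Q = 0.3654  (c) BW = 4313 Hz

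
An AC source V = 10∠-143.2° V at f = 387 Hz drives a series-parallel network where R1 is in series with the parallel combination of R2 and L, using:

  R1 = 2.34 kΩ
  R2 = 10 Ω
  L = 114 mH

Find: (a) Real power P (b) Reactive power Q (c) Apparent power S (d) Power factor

Step 1 — Angular frequency: ω = 2π·f = 2π·387 = 2432 rad/s.
Step 2 — Component impedances:
  R1: Z = R = 2340 Ω
  R2: Z = R = 10 Ω
  L: Z = jωL = j·2432·0.114 = 0 + j277.2 Ω
Step 3 — Parallel branch: R2 || L = 1/(1/R2 + 1/L) = 9.987 + j0.3603 Ω.
Step 4 — Series with R1: Z_total = R1 + (R2 || L) = 2350 + j0.3603 Ω = 2350∠0.0° Ω.
Step 5 — Source phasor: V = 10∠-143.2° V = -8.007 - j5.99 V.
Step 6 — Current: I = V / Z = -0.003408 - j0.002549 A = 0.004255∠-143.2° A.
Step 7 — Complex power: S = V·I* = 0.04255 + j6.524e-06 VA.
Step 8 — Real power: P = Re(S) = 0.04255 W.
Step 9 — Reactive power: Q = Im(S) = 6.524e-06 VAR.
Step 10 — Apparent power: |S| = 0.04255 VA.
Step 11 — Power factor: PF = P/|S| = 1 (lagging).

(a) P = 0.04255 W  (b) Q = 6.524e-06 VAR  (c) S = 0.04255 VA  (d) PF = 1 (lagging)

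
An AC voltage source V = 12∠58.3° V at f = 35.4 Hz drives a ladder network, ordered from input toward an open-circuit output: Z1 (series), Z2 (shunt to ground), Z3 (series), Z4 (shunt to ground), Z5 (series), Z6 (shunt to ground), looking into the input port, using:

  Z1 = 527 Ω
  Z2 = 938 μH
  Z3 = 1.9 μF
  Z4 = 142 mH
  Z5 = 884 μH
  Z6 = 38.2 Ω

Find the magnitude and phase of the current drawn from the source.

Step 1 — Angular frequency: ω = 2π·f = 2π·35.4 = 222.4 rad/s.
Step 2 — Component impedances:
  Z1: Z = R = 527 Ω
  Z2: Z = jωL = j·222.4·0.000938 = 0 + j0.2086 Ω
  Z3: Z = 1/(jωC) = -j/(ω·C) = 0 - j2366 Ω
  Z4: Z = jωL = j·222.4·0.142 = 0 + j31.58 Ω
  Z5: Z = jωL = j·222.4·0.000884 = 0 + j0.1966 Ω
  Z6: Z = R = 38.2 Ω
Step 3 — Ladder network (open output): work backward from the far end, alternating series and parallel combinations. Z_in = 527 + j0.2087 Ω = 527∠0.0° Ω.
Step 4 — Source phasor: V = 12∠58.3° V = 6.306 + j10.21 V.
Step 5 — Ohm's law: I = V / Z_total = (6.306 + j10.21) / (527 + j0.2087) = 0.01197 + j0.01937 A.
Step 6 — Convert to polar: |I| = 0.02277 A, ∠I = 58.3°.

I = 0.02277∠58.3° A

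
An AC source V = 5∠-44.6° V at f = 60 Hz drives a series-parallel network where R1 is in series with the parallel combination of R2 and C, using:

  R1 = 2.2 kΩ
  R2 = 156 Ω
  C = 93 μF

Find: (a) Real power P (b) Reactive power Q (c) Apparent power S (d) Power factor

Step 1 — Angular frequency: ω = 2π·f = 2π·60 = 377 rad/s.
Step 2 — Component impedances:
  R1: Z = R = 2200 Ω
  R2: Z = R = 156 Ω
  C: Z = 1/(jωC) = -j/(ω·C) = 0 - j28.52 Ω
Step 3 — Parallel branch: R2 || C = 1/(1/R2 + 1/C) = 5.046 - j27.6 Ω.
Step 4 — Series with R1: Z_total = R1 + (R2 || C) = 2205 - j27.6 Ω = 2205∠-0.7° Ω.
Step 5 — Source phasor: V = 5∠-44.6° V = 3.56 - j3.511 V.
Step 6 — Current: I = V / Z = 0.001634 - j0.001572 A = 0.002267∠-43.9° A.
Step 7 — Complex power: S = V·I* = 0.01134 - j0.0001419 VA.
Step 8 — Real power: P = Re(S) = 0.01134 W.
Step 9 — Reactive power: Q = Im(S) = -0.0001419 VAR.
Step 10 — Apparent power: |S| = 0.01134 VA.
Step 11 — Power factor: PF = P/|S| = 0.9999 (leading).

(a) P = 0.01134 W  (b) Q = -0.0001419 VAR  (c) S = 0.01134 VA  (d) PF = 0.9999 (leading)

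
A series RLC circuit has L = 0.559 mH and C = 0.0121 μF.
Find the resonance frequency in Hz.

Step 1 — Resonance condition Im(Z)=0 gives ω₀ = 1/√(LC).
Step 2 — ω₀ = 1/√(0.000559·1.21e-08) = 3.845e+05 rad/s.
Step 3 — f₀ = ω₀/(2π) = 6.12e+04 Hz.

f₀ = 6.12e+04 Hz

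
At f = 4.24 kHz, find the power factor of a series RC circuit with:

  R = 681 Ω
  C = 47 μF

Step 1 — Angular frequency: ω = 2π·f = 2π·4240 = 2.664e+04 rad/s.
Step 2 — Component impedances:
  R: Z = R = 681 Ω
  C: Z = 1/(jωC) = -j/(ω·C) = 0 - j0.7986 Ω
Step 3 — Series combination: Z_total = R + C = 681 - j0.7986 Ω = 681∠-0.1° Ω.
Step 4 — Power factor: PF = cos(φ) = Re(Z)/|Z| = 681/681 = 1.
Step 5 — Type: Im(Z) = -0.7986 ⇒ leading (phase φ = -0.1°).

PF = 1 (leading, φ = -0.1°)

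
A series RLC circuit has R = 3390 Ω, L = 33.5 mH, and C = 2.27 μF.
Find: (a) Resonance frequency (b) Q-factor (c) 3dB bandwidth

Step 1 — Resonance: ω₀ = 1/√(LC) = 1/√(0.0335·2.27e-06) = 3626 rad/s.
Step 2 — f₀ = ω₀/(2π) = 577.1 Hz.
Step 3 — Series Q: Q = ω₀L/R = 3626·0.0335/3390 = 0.03584.
Step 4 — Bandwidth: Δω = ω₀/Q = 1.012e+05 rad/s; BW = Δω/(2π) = 1.611e+04 Hz.

(a) f₀ = 577.1 Hz  (b) Q = 0.03584  (c) BW = 1.611e+04 Hz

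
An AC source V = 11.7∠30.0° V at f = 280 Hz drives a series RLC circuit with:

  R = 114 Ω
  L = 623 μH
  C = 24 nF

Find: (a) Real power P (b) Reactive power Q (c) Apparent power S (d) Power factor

Step 1 — Angular frequency: ω = 2π·f = 2π·280 = 1759 rad/s.
Step 2 — Component impedances:
  R: Z = R = 114 Ω
  L: Z = jωL = j·1759·0.000623 = 0 + j1.096 Ω
  C: Z = 1/(jωC) = -j/(ω·C) = 0 - j2.368e+04 Ω
Step 3 — Series combination: Z_total = R + L + C = 114 - j2.368e+04 Ω = 2.368e+04∠-89.7° Ω.
Step 4 — Source phasor: V = 11.7∠30.0° V = 10.13 + j5.85 V.
Step 5 — Current: I = V / Z = -0.000245 + j0.000429 A = 0.000494∠119.7° A.
Step 6 — Complex power: S = V·I* = 2.782e-05 - j0.00578 VA.
Step 7 — Real power: P = Re(S) = 2.782e-05 W.
Step 8 — Reactive power: Q = Im(S) = -0.00578 VAR.
Step 9 — Apparent power: |S| = 0.00578 VA.
Step 10 — Power factor: PF = P/|S| = 0.004814 (leading).

(a) P = 2.782e-05 W  (b) Q = -0.00578 VAR  (c) S = 0.00578 VA  (d) PF = 0.004814 (leading)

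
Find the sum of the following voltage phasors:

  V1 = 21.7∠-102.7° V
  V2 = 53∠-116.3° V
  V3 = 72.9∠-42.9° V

Step 1 — Convert each phasor to rectangular form:
  V1 = 21.7·(cos(-102.7°) + j·sin(-102.7°)) = -4.771 - j21.17 V
  V2 = 53·(cos(-116.3°) + j·sin(-116.3°)) = -23.48 - j47.51 V
  V3 = 72.9·(cos(-42.9°) + j·sin(-42.9°)) = 53.4 - j49.62 V
Step 2 — Sum components: V_total = 25.15 - j118.3 V.
Step 3 — Convert to polar: |V_total| = 121 V, ∠V_total = -78.0°.

V_total = 121∠-78.0° V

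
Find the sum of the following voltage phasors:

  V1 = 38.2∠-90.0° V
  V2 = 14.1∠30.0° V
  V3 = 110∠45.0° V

Step 1 — Convert each phasor to rectangular form:
  V1 = 38.2·(cos(-90.0°) + j·sin(-90.0°)) = 0 - j38.2 V
  V2 = 14.1·(cos(30.0°) + j·sin(30.0°)) = 12.21 + j7.05 V
  V3 = 110·(cos(45.0°) + j·sin(45.0°)) = 77.78 + j77.78 V
Step 2 — Sum components: V_total = 89.99 + j46.63 V.
Step 3 — Convert to polar: |V_total| = 101.4 V, ∠V_total = 27.4°.

V_total = 101.4∠27.4° V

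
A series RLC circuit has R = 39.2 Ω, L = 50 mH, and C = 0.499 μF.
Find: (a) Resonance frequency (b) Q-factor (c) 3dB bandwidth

Step 1 — Resonance condition Im(Z)=0 gives ω₀ = 1/√(LC).
Step 2 — ω₀ = 1/√(0.05·4.99e-07) = 6331 rad/s.
Step 3 — f₀ = ω₀/(2π) = 1008 Hz.
Step 4 — Series Q: Q = ω₀L/R = 6331·0.05/39.2 = 8.075.
Step 5 — 3dB bandwidth: Δω = ω₀/Q = 784 rad/s; BW = Δω/(2π) = 124.8 Hz.

(a) f₀ = 1008 Hz  (b) Q = 8.075  (c) BW = 124.8 Hz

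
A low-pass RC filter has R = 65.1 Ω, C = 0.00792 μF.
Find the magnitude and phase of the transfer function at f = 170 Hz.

Step 1 — Angular frequency: ω = 2π·170 = 1068 rad/s.
Step 2 — Transfer function: H(jω) = 1/(1 + jωRC).
Step 3 — Denominator: 1 + jωRC = 1 + j·1068·65.1·7.92e-09 = 1 + j0.0005507.
Step 4 — H = 1 - j0.0005507.
Step 5 — Magnitude: |H| = 1 (-0.0 dB); phase: φ = -0.0°.

|H| = 1 (-0.0 dB), φ = -0.0°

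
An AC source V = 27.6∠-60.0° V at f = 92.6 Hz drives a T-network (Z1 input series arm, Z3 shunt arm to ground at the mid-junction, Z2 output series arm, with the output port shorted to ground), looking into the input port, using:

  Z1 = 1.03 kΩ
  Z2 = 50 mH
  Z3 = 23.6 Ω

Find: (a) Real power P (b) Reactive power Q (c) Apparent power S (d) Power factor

Step 1 — Angular frequency: ω = 2π·f = 2π·92.6 = 581.8 rad/s.
Step 2 — Component impedances:
  Z1: Z = R = 1030 Ω
  Z2: Z = jωL = j·581.8·0.05 = 0 + j29.09 Ω
  Z3: Z = R = 23.6 Ω
Step 3 — With the output port shorted to ground, the output series arm Z2 runs from the junction to ground; the shunt arm Z3 also runs from the junction to ground. They appear in parallel: Z3 || Z2 = 14.23 + j11.55 Ω.
Step 4 — Series with input arm Z1: Z_in = Z1 + (Z3 || Z2) = 1044 + j11.55 Ω = 1044∠0.6° Ω.
Step 5 — Source phasor: V = 27.6∠-60.0° V = 13.8 - j23.9 V.
Step 6 — Current: I = V / Z = 0.01296 - j0.02303 A = 0.02643∠-60.6° A.
Step 7 — Complex power: S = V·I* = 0.7294 + j0.008065 VA.
Step 8 — Real power: P = Re(S) = 0.7294 W.
Step 9 — Reactive power: Q = Im(S) = 0.008065 VAR.
Step 10 — Apparent power: |S| = 0.7294 VA.
Step 11 — Power factor: PF = P/|S| = 0.9999 (lagging).

(a) P = 0.7294 W  (b) Q = 0.008065 VAR  (c) S = 0.7294 VA  (d) PF = 0.9999 (lagging)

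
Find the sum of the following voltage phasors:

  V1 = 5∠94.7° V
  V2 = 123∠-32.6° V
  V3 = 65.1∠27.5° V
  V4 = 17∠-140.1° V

Step 1 — Convert each phasor to rectangular form:
  V1 = 5·(cos(94.7°) + j·sin(94.7°)) = -0.4097 + j4.983 V
  V2 = 123·(cos(-32.6°) + j·sin(-32.6°)) = 103.6 - j66.27 V
  V3 = 65.1·(cos(27.5°) + j·sin(27.5°)) = 57.74 + j30.06 V
  V4 = 17·(cos(-140.1°) + j·sin(-140.1°)) = -13.04 - j10.9 V
Step 2 — Sum components: V_total = 147.9 - j42.13 V.
Step 3 — Convert to polar: |V_total| = 153.8 V, ∠V_total = -15.9°.

V_total = 153.8∠-15.9° V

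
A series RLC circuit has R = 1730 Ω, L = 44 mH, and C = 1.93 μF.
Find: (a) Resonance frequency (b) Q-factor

Step 1 — Resonance condition Im(Z)=0 gives ω₀ = 1/√(LC).
Step 2 — ω₀ = 1/√(0.044·1.93e-06) = 3432 rad/s.
Step 3 — f₀ = ω₀/(2π) = 546.2 Hz.
Step 4 — Series Q: Q = ω₀L/R = 3432·0.044/1730 = 0.08728.

(a) f₀ = 546.2 Hz  (b) Q = 0.08728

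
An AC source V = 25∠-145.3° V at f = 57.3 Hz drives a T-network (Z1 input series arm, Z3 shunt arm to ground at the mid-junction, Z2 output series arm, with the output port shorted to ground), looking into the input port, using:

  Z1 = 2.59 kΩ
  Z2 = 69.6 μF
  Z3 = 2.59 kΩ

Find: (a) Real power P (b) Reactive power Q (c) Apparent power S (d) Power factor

Step 1 — Angular frequency: ω = 2π·f = 2π·57.3 = 360 rad/s.
Step 2 — Component impedances:
  Z1: Z = R = 2590 Ω
  Z2: Z = 1/(jωC) = -j/(ω·C) = 0 - j39.91 Ω
  Z3: Z = R = 2590 Ω
Step 3 — With the output port shorted to ground, the output series arm Z2 runs from the junction to ground; the shunt arm Z3 also runs from the junction to ground. They appear in parallel: Z3 || Z2 = 0.6148 - j39.9 Ω.
Step 4 — Series with input arm Z1: Z_in = Z1 + (Z3 || Z2) = 2591 - j39.9 Ω = 2591∠-0.9° Ω.
Step 5 — Source phasor: V = 25∠-145.3° V = -20.55 - j14.23 V.
Step 6 — Current: I = V / Z = -0.007847 - j0.005615 A = 0.009649∠-144.4° A.
Step 7 — Complex power: S = V·I* = 0.2412 - j0.003715 VA.
Step 8 — Real power: P = Re(S) = 0.2412 W.
Step 9 — Reactive power: Q = Im(S) = -0.003715 VAR.
Step 10 — Apparent power: |S| = 0.2412 VA.
Step 11 — Power factor: PF = P/|S| = 0.9999 (leading).

(a) P = 0.2412 W  (b) Q = -0.003715 VAR  (c) S = 0.2412 VA  (d) PF = 0.9999 (leading)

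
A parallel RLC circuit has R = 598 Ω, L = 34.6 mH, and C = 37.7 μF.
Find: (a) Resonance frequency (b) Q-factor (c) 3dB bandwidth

Step 1 — Resonance: ω₀ = 1/√(LC) = 1/√(0.0346·3.77e-05) = 875.6 rad/s.
Step 2 — f₀ = ω₀/(2π) = 139.4 Hz.
Step 3 — Parallel Q: Q = R/(ω₀L) = 598/(875.6·0.0346) = 19.74.
Step 4 — Bandwidth: Δω = ω₀/Q = 44.36 rad/s; BW = Δω/(2π) = 7.06 Hz.

(a) f₀ = 139.4 Hz  (b) Q = 19.74  (c) BW = 7.06 Hz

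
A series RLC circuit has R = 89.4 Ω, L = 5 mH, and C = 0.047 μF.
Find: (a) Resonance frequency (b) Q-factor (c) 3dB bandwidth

Step 1 — Resonance condition Im(Z)=0 gives ω₀ = 1/√(LC).
Step 2 — ω₀ = 1/√(0.005·4.7e-08) = 6.523e+04 rad/s.
Step 3 — f₀ = ω₀/(2π) = 1.038e+04 Hz.
Step 4 — Series Q: Q = ω₀L/R = 6.523e+04·0.005/89.4 = 3.648.
Step 5 — 3dB bandwidth: Δω = ω₀/Q = 1.788e+04 rad/s; BW = Δω/(2π) = 2846 Hz.

(a) f₀ = 1.038e+04 Hz  (b) Q = 3.648  (c) BW = 2846 Hz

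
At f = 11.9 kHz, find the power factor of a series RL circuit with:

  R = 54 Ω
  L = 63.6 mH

Step 1 — Angular frequency: ω = 2π·f = 2π·1.19e+04 = 7.477e+04 rad/s.
Step 2 — Component impedances:
  R: Z = R = 54 Ω
  L: Z = jωL = j·7.477e+04·0.0636 = 0 + j4755 Ω
Step 3 — Series combination: Z_total = R + L = 54 + j4755 Ω = 4756∠89.3° Ω.
Step 4 — Power factor: PF = cos(φ) = Re(Z)/|Z| = 54/4756 = 0.01135.
Step 5 — Type: Im(Z) = 4755 ⇒ lagging (phase φ = 89.3°).

PF = 0.01135 (lagging, φ = 89.3°)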